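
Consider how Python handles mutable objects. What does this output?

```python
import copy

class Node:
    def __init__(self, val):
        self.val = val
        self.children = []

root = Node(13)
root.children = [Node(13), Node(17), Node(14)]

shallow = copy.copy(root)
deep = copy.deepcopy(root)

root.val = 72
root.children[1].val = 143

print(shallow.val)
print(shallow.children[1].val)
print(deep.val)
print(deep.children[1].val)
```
13
143
13
17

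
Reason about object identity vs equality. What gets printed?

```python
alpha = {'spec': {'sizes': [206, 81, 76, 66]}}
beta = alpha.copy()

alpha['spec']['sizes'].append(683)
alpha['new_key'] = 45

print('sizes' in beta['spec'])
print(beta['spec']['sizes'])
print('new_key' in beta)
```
True
[206, 81, 76, 66, 683]
False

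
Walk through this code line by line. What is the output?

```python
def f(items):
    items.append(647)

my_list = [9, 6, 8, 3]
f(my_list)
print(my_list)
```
[9, 6, 8, 3, 647]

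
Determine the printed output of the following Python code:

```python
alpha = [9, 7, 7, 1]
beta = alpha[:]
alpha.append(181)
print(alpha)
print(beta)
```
[9, 7, 7, 1, 181]
[9, 7, 7, 1]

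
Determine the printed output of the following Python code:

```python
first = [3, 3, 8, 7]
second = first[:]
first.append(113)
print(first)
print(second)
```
[3, 3, 8, 7, 113]
[3, 3, 8, 7]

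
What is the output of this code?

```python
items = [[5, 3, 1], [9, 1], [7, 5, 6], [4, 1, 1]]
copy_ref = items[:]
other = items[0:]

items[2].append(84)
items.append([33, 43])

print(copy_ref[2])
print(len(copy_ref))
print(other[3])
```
[7, 5, 6, 84]
4
[4, 1, 1]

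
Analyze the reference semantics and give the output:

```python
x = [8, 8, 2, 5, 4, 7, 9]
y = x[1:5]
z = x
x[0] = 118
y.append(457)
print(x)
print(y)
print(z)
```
[118, 8, 2, 5, 4, 7, 9]
[8, 2, 5, 4, 457]
[118, 8, 2, 5, 4, 7, 9]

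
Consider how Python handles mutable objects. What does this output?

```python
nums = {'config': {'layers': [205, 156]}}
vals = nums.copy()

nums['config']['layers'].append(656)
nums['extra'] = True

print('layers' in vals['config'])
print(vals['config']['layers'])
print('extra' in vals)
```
True
[205, 156, 656]
False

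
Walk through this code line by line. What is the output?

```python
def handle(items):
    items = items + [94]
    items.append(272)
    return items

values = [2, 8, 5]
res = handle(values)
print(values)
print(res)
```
[2, 8, 5]
[2, 8, 5, 94, 272]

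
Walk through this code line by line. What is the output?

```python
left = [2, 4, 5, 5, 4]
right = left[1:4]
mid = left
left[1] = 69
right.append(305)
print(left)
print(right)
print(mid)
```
[2, 69, 5, 5, 4]
[4, 5, 5, 305]
[2, 69, 5, 5, 4]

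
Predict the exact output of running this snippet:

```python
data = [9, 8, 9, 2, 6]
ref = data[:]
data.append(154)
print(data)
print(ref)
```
[9, 8, 9, 2, 6, 154]
[9, 8, 9, 2, 6]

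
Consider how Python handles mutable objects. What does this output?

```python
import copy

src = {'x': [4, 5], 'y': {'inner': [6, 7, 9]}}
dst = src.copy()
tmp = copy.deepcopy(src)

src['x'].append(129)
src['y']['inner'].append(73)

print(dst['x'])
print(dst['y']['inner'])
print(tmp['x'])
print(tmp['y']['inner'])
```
[4, 5, 129]
[6, 7, 9, 73]
[4, 5]
[6, 7, 9]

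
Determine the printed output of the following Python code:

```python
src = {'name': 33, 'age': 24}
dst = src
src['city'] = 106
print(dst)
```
{'name': 33, 'age': 24, 'city': 106}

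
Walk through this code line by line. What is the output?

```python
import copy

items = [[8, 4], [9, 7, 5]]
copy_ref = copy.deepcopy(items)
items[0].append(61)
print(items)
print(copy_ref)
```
[[8, 4, 61], [9, 7, 5]]
[[8, 4], [9, 7, 5]]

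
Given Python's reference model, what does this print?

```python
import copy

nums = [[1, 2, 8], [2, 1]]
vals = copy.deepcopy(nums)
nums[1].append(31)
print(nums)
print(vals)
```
[[1, 2, 8], [2, 1, 31]]
[[1, 2, 8], [2, 1]]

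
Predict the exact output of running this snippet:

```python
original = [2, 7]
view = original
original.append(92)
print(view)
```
[2, 7, 92]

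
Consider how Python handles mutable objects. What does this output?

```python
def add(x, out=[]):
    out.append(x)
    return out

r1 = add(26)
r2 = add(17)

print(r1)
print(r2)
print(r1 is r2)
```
[26, 17]
[26, 17]
True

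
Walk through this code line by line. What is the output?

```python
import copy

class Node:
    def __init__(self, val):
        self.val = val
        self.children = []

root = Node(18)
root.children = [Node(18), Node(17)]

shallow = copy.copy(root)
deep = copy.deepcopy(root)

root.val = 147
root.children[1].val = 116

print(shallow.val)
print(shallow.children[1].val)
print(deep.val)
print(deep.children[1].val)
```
18
116
18
17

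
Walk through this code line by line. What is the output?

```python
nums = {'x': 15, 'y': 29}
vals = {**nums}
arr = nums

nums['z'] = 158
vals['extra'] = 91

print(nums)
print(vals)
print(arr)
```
{'x': 15, 'y': 29, 'z': 158}
{'x': 15, 'y': 29, 'extra': 91}
{'x': 15, 'y': 29, 'z': 158}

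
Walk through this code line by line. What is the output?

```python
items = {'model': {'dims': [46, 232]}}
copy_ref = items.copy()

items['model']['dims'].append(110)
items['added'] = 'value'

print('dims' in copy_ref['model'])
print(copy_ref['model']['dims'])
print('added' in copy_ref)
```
True
[46, 232, 110]
False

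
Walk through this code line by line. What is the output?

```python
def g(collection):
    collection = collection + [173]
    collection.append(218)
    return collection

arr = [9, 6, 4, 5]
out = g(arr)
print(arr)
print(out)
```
[9, 6, 4, 5]
[9, 6, 4, 5, 173, 218]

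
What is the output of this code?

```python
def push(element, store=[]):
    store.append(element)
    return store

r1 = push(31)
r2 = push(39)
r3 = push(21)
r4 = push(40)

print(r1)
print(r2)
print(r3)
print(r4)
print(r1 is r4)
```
[31, 39, 21, 40]
[31, 39, 21, 40]
[31, 39, 21, 40]
[31, 39, 21, 40]
True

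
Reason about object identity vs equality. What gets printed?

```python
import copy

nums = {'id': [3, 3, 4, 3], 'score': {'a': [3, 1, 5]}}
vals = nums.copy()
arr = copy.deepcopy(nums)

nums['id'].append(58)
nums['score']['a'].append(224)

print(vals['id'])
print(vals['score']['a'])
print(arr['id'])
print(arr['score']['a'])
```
[3, 3, 4, 3, 58]
[3, 1, 5, 224]
[3, 3, 4, 3]
[3, 1, 5]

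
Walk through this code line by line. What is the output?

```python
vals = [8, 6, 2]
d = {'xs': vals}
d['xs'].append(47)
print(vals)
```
[8, 6, 2, 47]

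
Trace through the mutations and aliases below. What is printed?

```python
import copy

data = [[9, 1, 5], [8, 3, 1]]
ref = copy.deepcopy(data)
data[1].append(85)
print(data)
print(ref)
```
[[9, 1, 5], [8, 3, 1, 85]]
[[9, 1, 5], [8, 3, 1]]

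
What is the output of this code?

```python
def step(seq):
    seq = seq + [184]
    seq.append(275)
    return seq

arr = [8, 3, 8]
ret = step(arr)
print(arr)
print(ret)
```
[8, 3, 8]
[8, 3, 8, 184, 275]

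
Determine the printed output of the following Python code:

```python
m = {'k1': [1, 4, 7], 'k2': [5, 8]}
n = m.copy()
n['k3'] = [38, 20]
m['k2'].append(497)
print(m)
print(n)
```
{'k1': [1, 4, 7], 'k2': [5, 8, 497]}
{'k1': [1, 4, 7], 'k2': [5, 8, 497], 'k3': [38, 20]}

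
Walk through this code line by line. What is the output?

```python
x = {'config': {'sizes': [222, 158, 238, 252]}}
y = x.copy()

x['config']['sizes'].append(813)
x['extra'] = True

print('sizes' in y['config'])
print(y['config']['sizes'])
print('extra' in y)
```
True
[222, 158, 238, 252, 813]
False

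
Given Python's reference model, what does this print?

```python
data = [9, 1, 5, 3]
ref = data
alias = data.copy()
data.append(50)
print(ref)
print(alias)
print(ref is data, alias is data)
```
[9, 1, 5, 3, 50]
[9, 1, 5, 3]
True False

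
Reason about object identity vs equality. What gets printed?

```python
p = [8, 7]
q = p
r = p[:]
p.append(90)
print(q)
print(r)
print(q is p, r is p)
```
[8, 7, 90]
[8, 7]
True False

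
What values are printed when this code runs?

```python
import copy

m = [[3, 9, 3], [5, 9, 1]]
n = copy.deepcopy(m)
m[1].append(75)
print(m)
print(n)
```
[[3, 9, 3], [5, 9, 1, 75]]
[[3, 9, 3], [5, 9, 1]]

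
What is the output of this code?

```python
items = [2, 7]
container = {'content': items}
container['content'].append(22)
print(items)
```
[2, 7, 22]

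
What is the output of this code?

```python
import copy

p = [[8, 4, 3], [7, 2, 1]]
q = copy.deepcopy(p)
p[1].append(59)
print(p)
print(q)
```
[[8, 4, 3], [7, 2, 1, 59]]
[[8, 4, 3], [7, 2, 1]]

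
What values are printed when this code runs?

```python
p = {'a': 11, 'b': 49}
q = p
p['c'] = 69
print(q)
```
{'a': 11, 'b': 49, 'c': 69}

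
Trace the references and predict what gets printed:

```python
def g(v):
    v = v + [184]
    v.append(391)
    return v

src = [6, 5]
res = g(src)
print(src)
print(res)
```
[6, 5]
[6, 5, 184, 391]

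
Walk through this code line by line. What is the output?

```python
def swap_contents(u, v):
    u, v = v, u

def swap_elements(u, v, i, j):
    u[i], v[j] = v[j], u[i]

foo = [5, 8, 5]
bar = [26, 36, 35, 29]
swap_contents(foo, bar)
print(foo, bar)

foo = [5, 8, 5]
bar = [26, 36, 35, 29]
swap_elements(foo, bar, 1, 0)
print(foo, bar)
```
[5, 8, 5] [26, 36, 35, 29]
[5, 26, 5] [8, 36, 35, 29]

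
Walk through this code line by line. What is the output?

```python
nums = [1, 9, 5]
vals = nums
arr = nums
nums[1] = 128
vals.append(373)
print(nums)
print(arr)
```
[1, 128, 5, 373]
[1, 128, 5, 373]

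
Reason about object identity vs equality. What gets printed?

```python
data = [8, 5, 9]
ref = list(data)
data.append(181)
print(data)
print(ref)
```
[8, 5, 9, 181]
[8, 5, 9]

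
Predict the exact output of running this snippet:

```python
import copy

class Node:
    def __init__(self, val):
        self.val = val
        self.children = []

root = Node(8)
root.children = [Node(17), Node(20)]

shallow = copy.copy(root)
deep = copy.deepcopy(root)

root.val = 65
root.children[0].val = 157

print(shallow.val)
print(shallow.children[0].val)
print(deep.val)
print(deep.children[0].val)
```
8
157
8
17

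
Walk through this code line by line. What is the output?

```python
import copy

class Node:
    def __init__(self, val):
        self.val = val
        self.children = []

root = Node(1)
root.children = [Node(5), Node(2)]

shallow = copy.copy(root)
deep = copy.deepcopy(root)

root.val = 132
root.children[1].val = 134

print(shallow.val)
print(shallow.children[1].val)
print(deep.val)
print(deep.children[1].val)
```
1
134
1
2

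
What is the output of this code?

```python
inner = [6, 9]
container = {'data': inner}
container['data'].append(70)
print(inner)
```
[6, 9, 70]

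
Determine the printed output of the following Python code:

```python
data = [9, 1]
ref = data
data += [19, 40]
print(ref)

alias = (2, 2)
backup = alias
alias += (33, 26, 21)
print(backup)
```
[9, 1, 19, 40]
(2, 2)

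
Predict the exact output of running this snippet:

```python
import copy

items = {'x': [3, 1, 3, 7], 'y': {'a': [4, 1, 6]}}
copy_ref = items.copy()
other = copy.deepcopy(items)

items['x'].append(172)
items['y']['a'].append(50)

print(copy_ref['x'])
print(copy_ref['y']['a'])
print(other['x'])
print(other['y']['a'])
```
[3, 1, 3, 7, 172]
[4, 1, 6, 50]
[3, 1, 3, 7]
[4, 1, 6]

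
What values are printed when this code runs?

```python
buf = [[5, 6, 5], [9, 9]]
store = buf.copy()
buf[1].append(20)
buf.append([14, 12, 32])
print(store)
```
[[5, 6, 5], [9, 9, 20]]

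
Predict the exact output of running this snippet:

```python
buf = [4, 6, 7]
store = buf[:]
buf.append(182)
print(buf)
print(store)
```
[4, 6, 7, 182]
[4, 6, 7]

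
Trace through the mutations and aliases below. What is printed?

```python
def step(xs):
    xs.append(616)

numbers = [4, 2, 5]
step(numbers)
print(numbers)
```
[4, 2, 5, 616]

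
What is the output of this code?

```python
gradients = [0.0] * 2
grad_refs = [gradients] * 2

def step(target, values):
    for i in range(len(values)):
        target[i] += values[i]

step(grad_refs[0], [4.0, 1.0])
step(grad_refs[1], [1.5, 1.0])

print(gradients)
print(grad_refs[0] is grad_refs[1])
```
[5.5, 2.0]
True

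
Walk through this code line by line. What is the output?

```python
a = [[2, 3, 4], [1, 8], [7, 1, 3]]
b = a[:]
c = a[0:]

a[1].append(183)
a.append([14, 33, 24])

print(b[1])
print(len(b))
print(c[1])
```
[1, 8, 183]
3
[1, 8, 183]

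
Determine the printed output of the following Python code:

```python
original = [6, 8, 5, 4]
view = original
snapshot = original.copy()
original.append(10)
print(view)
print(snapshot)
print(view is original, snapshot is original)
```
[6, 8, 5, 4, 10]
[6, 8, 5, 4]
True False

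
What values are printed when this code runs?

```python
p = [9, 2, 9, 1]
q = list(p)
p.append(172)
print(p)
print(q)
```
[9, 2, 9, 1, 172]
[9, 2, 9, 1]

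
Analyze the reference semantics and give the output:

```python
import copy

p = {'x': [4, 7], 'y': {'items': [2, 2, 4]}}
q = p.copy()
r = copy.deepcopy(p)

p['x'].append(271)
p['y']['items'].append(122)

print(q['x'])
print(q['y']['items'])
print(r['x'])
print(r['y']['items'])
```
[4, 7, 271]
[2, 2, 4, 122]
[4, 7]
[2, 2, 4]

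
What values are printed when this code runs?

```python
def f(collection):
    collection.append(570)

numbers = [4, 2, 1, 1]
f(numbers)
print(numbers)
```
[4, 2, 1, 1, 570]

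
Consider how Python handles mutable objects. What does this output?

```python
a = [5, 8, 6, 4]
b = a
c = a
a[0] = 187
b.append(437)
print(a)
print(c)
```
[187, 8, 6, 4, 437]
[187, 8, 6, 4, 437]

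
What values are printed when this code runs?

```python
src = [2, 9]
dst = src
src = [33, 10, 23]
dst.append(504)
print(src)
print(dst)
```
[33, 10, 23]
[2, 9, 504]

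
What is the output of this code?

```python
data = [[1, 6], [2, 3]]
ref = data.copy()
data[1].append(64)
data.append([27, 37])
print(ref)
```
[[1, 6], [2, 3, 64]]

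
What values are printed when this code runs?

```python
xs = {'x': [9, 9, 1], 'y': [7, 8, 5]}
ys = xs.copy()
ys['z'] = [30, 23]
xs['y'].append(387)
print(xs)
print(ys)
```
{'x': [9, 9, 1], 'y': [7, 8, 5, 387]}
{'x': [9, 9, 1], 'y': [7, 8, 5, 387], 'z': [30, 23]}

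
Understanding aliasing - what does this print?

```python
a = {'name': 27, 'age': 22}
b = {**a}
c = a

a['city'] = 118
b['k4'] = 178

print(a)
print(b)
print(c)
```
{'name': 27, 'age': 22, 'city': 118}
{'name': 27, 'age': 22, 'k4': 178}
{'name': 27, 'age': 22, 'city': 118}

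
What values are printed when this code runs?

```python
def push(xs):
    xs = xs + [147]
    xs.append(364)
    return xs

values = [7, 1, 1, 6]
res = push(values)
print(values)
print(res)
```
[7, 1, 1, 6]
[7, 1, 1, 6, 147, 364]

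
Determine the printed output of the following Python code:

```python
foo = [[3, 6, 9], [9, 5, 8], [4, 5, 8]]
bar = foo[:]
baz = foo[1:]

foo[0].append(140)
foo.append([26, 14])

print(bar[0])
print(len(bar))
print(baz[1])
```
[3, 6, 9, 140]
3
[4, 5, 8]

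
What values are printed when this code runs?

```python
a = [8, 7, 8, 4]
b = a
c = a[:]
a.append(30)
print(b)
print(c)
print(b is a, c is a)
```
[8, 7, 8, 4, 30]
[8, 7, 8, 4]
True False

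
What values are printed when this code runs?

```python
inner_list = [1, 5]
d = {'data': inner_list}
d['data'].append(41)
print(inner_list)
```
[1, 5, 41]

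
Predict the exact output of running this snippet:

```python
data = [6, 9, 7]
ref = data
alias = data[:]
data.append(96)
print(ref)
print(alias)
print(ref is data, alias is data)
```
[6, 9, 7, 96]
[6, 9, 7]
True False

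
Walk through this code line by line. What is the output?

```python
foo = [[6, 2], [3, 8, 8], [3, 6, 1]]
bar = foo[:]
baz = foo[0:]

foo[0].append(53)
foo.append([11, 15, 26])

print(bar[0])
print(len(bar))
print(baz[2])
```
[6, 2, 53]
3
[3, 6, 1]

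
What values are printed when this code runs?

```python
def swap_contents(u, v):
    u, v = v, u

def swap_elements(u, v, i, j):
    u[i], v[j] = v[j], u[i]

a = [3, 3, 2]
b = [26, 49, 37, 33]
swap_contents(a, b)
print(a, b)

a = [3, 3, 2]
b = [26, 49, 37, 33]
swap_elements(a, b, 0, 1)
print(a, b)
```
[3, 3, 2] [26, 49, 37, 33]
[49, 3, 2] [26, 3, 37, 33]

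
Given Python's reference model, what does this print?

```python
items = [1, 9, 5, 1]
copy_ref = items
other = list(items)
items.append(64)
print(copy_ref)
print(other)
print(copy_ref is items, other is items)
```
[1, 9, 5, 1, 64]
[1, 9, 5, 1]
True False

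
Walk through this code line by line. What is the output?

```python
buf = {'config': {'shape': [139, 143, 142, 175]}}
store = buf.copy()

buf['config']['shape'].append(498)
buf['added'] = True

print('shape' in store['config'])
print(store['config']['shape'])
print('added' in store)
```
True
[139, 143, 142, 175, 498]
False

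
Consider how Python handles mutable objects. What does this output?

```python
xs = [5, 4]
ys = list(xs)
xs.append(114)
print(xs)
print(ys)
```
[5, 4, 114]
[5, 4]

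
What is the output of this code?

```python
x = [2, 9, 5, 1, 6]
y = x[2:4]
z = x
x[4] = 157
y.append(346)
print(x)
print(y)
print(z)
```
[2, 9, 5, 1, 157]
[5, 1, 346]
[2, 9, 5, 1, 157]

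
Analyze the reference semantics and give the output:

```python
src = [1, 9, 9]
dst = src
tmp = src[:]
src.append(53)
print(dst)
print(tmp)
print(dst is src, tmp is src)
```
[1, 9, 9, 53]
[1, 9, 9]
True False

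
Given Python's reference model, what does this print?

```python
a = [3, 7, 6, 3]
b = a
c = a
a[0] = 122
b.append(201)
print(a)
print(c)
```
[122, 7, 6, 3, 201]
[122, 7, 6, 3, 201]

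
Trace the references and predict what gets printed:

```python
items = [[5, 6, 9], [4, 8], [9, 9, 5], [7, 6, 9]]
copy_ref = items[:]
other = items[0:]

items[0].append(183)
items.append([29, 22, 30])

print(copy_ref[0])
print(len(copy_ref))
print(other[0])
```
[5, 6, 9, 183]
4
[5, 6, 9, 183]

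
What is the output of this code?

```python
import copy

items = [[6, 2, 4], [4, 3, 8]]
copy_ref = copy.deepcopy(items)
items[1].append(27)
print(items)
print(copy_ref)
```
[[6, 2, 4], [4, 3, 8, 27]]
[[6, 2, 4], [4, 3, 8]]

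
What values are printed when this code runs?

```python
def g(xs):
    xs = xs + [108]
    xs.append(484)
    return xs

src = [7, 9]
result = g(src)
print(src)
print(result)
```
[7, 9]
[7, 9, 108, 484]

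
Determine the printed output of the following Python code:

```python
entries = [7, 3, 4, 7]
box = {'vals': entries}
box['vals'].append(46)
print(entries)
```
[7, 3, 4, 7, 46]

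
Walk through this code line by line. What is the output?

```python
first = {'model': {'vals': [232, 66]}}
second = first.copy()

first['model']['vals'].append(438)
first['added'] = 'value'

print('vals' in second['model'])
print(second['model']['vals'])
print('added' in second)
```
True
[232, 66, 438]
False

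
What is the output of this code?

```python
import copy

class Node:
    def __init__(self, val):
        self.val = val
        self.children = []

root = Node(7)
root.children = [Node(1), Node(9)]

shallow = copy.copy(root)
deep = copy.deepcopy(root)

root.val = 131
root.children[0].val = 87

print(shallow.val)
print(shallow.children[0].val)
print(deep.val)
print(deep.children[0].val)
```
7
87
7
1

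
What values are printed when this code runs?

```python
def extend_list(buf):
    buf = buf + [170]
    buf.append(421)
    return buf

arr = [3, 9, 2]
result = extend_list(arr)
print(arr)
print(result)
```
[3, 9, 2]
[3, 9, 2, 170, 421]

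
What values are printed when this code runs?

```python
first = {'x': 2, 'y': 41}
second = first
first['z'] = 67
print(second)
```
{'x': 2, 'y': 41, 'z': 67}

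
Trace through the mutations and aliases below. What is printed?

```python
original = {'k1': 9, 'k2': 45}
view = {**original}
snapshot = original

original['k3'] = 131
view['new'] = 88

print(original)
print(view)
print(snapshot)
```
{'k1': 9, 'k2': 45, 'k3': 131}
{'k1': 9, 'k2': 45, 'new': 88}
{'k1': 9, 'k2': 45, 'k3': 131}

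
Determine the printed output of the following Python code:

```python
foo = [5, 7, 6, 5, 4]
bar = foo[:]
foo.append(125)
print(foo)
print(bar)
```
[5, 7, 6, 5, 4, 125]
[5, 7, 6, 5, 4]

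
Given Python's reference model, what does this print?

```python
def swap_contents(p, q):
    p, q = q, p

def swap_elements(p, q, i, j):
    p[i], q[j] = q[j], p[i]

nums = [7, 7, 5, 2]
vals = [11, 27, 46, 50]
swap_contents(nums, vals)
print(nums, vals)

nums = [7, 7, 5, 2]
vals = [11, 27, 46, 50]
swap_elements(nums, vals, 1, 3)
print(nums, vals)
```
[7, 7, 5, 2] [11, 27, 46, 50]
[7, 50, 5, 2] [11, 27, 46, 7]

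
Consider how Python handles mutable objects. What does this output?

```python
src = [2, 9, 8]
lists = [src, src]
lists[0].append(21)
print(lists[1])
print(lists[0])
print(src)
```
[2, 9, 8, 21]
[2, 9, 8, 21]
[2, 9, 8, 21]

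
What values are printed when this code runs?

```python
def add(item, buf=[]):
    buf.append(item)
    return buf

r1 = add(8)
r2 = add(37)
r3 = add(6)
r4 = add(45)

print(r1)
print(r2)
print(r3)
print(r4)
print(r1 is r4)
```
[8, 37, 6, 45]
[8, 37, 6, 45]
[8, 37, 6, 45]
[8, 37, 6, 45]
True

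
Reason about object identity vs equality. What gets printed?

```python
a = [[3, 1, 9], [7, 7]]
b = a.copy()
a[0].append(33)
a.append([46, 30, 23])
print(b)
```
[[3, 1, 9, 33], [7, 7]]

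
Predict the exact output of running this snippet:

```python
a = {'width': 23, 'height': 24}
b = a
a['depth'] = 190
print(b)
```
{'width': 23, 'height': 24, 'depth': 190}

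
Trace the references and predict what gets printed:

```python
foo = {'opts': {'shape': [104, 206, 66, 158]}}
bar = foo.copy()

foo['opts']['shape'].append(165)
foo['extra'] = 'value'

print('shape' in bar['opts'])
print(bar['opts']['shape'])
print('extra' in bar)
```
True
[104, 206, 66, 158, 165]
False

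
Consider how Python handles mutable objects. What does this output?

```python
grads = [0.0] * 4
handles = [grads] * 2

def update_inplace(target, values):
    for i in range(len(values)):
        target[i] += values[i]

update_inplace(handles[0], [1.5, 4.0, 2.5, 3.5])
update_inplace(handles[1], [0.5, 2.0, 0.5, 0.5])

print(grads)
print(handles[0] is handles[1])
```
[2.0, 6.0, 3.0, 4.0]
True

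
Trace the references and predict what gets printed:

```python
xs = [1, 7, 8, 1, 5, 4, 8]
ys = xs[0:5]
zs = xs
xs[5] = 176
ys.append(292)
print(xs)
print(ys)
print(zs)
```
[1, 7, 8, 1, 5, 176, 8]
[1, 7, 8, 1, 5, 292]
[1, 7, 8, 1, 5, 176, 8]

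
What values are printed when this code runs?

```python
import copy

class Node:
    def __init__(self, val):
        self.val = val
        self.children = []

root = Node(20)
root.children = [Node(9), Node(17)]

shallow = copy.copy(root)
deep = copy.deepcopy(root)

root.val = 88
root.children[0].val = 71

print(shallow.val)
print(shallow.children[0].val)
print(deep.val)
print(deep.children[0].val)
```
20
71
20
9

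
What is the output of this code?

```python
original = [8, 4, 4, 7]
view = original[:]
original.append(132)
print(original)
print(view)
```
[8, 4, 4, 7, 132]
[8, 4, 4, 7]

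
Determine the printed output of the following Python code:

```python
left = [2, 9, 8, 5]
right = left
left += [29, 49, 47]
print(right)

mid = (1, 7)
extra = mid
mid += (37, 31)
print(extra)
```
[2, 9, 8, 5, 29, 49, 47]
(1, 7)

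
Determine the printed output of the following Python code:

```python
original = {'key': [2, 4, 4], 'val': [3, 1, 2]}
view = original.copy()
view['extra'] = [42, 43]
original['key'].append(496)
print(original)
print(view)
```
{'key': [2, 4, 4, 496], 'val': [3, 1, 2]}
{'key': [2, 4, 4, 496], 'val': [3, 1, 2], 'extra': [42, 43]}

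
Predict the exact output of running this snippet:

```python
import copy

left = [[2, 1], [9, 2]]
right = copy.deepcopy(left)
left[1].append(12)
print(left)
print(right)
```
[[2, 1], [9, 2, 12]]
[[2, 1], [9, 2]]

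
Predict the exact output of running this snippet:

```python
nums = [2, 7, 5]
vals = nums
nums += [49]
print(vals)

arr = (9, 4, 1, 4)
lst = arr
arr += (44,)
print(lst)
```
[2, 7, 5, 49]
(9, 4, 1, 4)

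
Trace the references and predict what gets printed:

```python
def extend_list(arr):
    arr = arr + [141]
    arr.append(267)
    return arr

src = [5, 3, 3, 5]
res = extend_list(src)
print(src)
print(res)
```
[5, 3, 3, 5]
[5, 3, 3, 5, 141, 267]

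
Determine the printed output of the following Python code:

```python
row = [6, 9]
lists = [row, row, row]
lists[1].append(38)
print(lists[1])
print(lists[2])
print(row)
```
[6, 9, 38]
[6, 9, 38]
[6, 9, 38]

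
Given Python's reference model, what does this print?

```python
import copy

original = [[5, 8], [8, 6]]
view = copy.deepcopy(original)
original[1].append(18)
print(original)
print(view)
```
[[5, 8], [8, 6, 18]]
[[5, 8], [8, 6]]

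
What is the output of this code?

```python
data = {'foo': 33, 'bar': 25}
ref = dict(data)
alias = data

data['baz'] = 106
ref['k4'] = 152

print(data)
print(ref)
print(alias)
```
{'foo': 33, 'bar': 25, 'baz': 106}
{'foo': 33, 'bar': 25, 'k4': 152}
{'foo': 33, 'bar': 25, 'baz': 106}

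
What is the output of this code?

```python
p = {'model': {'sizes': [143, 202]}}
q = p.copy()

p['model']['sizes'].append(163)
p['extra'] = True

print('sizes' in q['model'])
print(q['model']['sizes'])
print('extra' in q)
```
True
[143, 202, 163]
False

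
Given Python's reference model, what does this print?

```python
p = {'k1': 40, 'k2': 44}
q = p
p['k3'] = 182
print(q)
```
{'k1': 40, 'k2': 44, 'k3': 182}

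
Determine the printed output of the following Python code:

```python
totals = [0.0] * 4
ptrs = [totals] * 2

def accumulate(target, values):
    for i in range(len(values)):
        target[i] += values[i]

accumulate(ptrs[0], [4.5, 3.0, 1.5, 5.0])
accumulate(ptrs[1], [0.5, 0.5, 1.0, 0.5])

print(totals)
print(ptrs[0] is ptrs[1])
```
[5.0, 3.5, 2.5, 5.5]
True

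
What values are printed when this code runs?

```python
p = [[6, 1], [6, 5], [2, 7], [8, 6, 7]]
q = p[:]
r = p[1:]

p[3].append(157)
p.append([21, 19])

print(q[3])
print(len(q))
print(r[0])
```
[8, 6, 7, 157]
4
[6, 5]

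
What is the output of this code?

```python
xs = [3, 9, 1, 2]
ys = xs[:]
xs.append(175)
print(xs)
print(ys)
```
[3, 9, 1, 2, 175]
[3, 9, 1, 2]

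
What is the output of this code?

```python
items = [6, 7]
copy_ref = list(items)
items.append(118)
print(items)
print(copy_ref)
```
[6, 7, 118]
[6, 7]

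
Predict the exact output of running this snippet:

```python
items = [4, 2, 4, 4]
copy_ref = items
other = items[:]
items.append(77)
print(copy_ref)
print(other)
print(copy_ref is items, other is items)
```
[4, 2, 4, 4, 77]
[4, 2, 4, 4]
True False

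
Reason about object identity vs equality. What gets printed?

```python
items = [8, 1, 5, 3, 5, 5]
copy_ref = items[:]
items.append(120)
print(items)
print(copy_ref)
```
[8, 1, 5, 3, 5, 5, 120]
[8, 1, 5, 3, 5, 5]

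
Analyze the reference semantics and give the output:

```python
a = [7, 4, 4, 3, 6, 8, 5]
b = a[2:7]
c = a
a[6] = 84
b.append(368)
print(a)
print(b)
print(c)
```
[7, 4, 4, 3, 6, 8, 84]
[4, 3, 6, 8, 5, 368]
[7, 4, 4, 3, 6, 8, 84]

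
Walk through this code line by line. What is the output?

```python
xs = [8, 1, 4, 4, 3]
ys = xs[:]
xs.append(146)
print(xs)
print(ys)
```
[8, 1, 4, 4, 3, 146]
[8, 1, 4, 4, 3]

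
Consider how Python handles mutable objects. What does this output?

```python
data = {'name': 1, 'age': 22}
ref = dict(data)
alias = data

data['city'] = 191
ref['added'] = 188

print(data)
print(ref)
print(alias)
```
{'name': 1, 'age': 22, 'city': 191}
{'name': 1, 'age': 22, 'added': 188}
{'name': 1, 'age': 22, 'city': 191}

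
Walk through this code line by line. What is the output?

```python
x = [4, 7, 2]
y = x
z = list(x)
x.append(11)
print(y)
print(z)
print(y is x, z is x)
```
[4, 7, 2, 11]
[4, 7, 2]
True False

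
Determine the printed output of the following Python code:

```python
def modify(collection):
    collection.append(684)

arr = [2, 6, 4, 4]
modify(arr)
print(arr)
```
[2, 6, 4, 4, 684]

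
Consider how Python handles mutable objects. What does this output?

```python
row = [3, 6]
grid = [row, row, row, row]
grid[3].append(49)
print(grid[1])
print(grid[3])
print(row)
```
[3, 6, 49]
[3, 6, 49]
[3, 6, 49]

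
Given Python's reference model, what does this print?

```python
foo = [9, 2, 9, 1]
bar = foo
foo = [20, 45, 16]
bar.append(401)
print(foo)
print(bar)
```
[20, 45, 16]
[9, 2, 9, 1, 401]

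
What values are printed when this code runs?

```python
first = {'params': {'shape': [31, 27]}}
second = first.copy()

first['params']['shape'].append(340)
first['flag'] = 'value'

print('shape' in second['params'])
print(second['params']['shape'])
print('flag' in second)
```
True
[31, 27, 340]
False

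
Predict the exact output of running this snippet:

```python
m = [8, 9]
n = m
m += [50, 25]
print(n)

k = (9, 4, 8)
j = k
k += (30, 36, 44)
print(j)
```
[8, 9, 50, 25]
(9, 4, 8)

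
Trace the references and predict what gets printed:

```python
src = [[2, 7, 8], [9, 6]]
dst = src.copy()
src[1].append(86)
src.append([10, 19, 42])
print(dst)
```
[[2, 7, 8], [9, 6, 86]]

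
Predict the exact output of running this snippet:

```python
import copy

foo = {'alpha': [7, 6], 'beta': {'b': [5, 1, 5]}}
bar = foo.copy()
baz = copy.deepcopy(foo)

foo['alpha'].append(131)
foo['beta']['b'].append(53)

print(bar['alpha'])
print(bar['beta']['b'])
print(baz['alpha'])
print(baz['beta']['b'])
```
[7, 6, 131]
[5, 1, 5, 53]
[7, 6]
[5, 1, 5]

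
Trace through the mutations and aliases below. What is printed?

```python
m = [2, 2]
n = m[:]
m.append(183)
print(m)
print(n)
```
[2, 2, 183]
[2, 2]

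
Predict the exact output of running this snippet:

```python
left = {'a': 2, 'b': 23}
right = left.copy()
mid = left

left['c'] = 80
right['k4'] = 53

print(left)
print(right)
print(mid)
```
{'a': 2, 'b': 23, 'c': 80}
{'a': 2, 'b': 23, 'k4': 53}
{'a': 2, 'b': 23, 'c': 80}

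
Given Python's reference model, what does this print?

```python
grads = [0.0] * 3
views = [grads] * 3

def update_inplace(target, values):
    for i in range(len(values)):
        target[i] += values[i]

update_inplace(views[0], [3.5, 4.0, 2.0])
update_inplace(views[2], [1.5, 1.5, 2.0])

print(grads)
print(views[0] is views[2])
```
[5.0, 5.5, 4.0]
True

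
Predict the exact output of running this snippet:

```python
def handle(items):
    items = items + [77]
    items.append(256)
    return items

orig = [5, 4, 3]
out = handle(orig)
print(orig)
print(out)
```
[5, 4, 3]
[5, 4, 3, 77, 256]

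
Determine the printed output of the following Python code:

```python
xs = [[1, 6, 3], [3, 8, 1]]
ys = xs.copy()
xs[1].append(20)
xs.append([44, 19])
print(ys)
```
[[1, 6, 3], [3, 8, 1, 20]]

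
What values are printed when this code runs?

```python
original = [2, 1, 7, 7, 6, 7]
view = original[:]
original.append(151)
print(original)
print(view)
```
[2, 1, 7, 7, 6, 7, 151]
[2, 1, 7, 7, 6, 7]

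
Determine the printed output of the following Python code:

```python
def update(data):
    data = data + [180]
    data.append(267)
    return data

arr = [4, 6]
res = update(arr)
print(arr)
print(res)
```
[4, 6]
[4, 6, 180, 267]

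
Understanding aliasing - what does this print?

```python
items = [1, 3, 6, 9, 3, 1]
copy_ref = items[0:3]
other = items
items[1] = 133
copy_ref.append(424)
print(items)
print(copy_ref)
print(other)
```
[1, 133, 6, 9, 3, 1]
[1, 3, 6, 424]
[1, 133, 6, 9, 3, 1]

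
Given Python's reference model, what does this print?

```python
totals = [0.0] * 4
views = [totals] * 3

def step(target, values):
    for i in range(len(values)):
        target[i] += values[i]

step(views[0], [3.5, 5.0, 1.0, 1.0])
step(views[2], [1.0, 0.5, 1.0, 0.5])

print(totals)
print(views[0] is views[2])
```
[4.5, 5.5, 2.0, 1.5]
True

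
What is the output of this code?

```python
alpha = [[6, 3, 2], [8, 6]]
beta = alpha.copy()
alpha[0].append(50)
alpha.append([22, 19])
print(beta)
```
[[6, 3, 2, 50], [8, 6]]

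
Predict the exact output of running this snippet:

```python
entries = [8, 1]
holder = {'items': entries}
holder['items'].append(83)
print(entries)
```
[8, 1, 83]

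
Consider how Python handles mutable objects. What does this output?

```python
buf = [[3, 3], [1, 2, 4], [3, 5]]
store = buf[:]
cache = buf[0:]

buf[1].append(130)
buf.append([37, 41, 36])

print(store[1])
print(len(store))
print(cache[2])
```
[1, 2, 4, 130]
3
[3, 5]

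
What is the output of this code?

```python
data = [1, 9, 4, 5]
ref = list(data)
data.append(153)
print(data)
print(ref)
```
[1, 9, 4, 5, 153]
[1, 9, 4, 5]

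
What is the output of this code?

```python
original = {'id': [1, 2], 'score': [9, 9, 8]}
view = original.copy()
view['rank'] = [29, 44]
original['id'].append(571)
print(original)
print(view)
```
{'id': [1, 2, 571], 'score': [9, 9, 8]}
{'id': [1, 2, 571], 'score': [9, 9, 8], 'rank': [29, 44]}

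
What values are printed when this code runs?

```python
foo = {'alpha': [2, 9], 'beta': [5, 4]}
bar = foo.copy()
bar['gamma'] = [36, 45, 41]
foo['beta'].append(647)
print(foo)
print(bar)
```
{'alpha': [2, 9], 'beta': [5, 4, 647]}
{'alpha': [2, 9], 'beta': [5, 4, 647], 'gamma': [36, 45, 41]}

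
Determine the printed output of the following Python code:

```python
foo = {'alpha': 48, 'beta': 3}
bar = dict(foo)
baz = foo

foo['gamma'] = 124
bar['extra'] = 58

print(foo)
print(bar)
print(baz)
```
{'alpha': 48, 'beta': 3, 'gamma': 124}
{'alpha': 48, 'beta': 3, 'extra': 58}
{'alpha': 48, 'beta': 3, 'gamma': 124}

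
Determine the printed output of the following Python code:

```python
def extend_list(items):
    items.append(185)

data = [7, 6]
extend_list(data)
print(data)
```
[7, 6, 185]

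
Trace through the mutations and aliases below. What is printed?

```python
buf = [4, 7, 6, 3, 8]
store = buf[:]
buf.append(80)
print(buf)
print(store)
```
[4, 7, 6, 3, 8, 80]
[4, 7, 6, 3, 8]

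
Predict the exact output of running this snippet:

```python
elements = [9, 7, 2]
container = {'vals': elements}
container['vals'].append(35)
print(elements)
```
[9, 7, 2, 35]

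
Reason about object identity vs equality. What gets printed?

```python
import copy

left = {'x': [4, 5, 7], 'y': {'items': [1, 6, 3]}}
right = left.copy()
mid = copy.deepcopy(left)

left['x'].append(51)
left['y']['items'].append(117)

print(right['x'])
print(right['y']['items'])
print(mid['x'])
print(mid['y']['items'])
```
[4, 5, 7, 51]
[1, 6, 3, 117]
[4, 5, 7]
[1, 6, 3]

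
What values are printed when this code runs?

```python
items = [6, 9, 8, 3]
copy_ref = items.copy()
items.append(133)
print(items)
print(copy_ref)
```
[6, 9, 8, 3, 133]
[6, 9, 8, 3]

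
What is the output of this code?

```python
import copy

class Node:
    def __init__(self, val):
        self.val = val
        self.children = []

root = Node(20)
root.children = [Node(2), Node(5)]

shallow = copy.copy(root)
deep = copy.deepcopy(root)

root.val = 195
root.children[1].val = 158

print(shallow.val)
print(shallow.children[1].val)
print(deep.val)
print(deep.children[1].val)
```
20
158
20
5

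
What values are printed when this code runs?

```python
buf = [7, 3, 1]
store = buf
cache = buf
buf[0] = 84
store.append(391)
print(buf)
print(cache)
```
[84, 3, 1, 391]
[84, 3, 1, 391]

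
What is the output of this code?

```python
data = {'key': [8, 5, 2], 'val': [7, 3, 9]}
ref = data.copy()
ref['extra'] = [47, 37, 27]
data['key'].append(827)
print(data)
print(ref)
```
{'key': [8, 5, 2, 827], 'val': [7, 3, 9]}
{'key': [8, 5, 2, 827], 'val': [7, 3, 9], 'extra': [47, 37, 27]}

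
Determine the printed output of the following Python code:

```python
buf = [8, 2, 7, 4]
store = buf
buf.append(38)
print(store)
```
[8, 2, 7, 4, 38]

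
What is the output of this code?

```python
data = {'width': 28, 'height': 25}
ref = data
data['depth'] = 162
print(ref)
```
{'width': 28, 'height': 25, 'depth': 162}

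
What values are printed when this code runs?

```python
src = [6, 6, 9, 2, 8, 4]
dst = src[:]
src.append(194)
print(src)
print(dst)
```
[6, 6, 9, 2, 8, 4, 194]
[6, 6, 9, 2, 8, 4]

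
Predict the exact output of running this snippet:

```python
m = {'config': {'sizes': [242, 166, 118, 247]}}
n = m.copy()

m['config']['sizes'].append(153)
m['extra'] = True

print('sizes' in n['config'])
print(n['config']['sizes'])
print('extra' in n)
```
True
[242, 166, 118, 247, 153]
False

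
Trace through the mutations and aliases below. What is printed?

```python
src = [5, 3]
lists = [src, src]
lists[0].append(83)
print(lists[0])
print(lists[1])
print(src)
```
[5, 3, 83]
[5, 3, 83]
[5, 3, 83]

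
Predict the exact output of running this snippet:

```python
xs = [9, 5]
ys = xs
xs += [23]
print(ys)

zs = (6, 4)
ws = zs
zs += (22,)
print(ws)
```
[9, 5, 23]
(6, 4)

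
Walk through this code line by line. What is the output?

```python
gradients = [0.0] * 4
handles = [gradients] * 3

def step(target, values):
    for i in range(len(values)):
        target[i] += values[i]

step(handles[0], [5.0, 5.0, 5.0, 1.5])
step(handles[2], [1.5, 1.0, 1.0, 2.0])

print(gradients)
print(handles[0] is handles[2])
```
[6.5, 6.0, 6.0, 3.5]
True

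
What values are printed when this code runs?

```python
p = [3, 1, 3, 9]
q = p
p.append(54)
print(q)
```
[3, 1, 3, 9, 54]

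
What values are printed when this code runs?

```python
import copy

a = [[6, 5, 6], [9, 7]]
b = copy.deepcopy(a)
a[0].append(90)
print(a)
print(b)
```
[[6, 5, 6, 90], [9, 7]]
[[6, 5, 6], [9, 7]]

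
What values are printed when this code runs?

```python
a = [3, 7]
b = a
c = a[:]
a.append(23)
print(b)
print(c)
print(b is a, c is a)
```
[3, 7, 23]
[3, 7]
True False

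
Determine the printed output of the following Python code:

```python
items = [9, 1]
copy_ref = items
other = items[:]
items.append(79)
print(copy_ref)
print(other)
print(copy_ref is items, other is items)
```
[9, 1, 79]
[9, 1]
True False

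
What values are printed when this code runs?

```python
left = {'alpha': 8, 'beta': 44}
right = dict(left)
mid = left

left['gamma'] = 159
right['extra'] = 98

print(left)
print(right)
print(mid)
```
{'alpha': 8, 'beta': 44, 'gamma': 159}
{'alpha': 8, 'beta': 44, 'extra': 98}
{'alpha': 8, 'beta': 44, 'gamma': 159}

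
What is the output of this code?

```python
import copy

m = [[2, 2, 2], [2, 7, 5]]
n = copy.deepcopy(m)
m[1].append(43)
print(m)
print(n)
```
[[2, 2, 2], [2, 7, 5, 43]]
[[2, 2, 2], [2, 7, 5]]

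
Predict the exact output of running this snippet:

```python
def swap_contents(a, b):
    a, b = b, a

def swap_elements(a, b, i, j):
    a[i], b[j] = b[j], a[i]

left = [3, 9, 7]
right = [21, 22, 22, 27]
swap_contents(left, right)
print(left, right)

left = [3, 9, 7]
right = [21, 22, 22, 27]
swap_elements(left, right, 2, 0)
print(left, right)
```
[3, 9, 7] [21, 22, 22, 27]
[3, 9, 21] [7, 22, 22, 27]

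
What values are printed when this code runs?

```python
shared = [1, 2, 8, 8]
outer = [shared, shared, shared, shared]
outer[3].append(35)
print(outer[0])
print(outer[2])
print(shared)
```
[1, 2, 8, 8, 35]
[1, 2, 8, 8, 35]
[1, 2, 8, 8, 35]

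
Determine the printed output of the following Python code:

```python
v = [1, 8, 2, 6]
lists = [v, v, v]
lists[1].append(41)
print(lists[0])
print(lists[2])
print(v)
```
[1, 8, 2, 6, 41]
[1, 8, 2, 6, 41]
[1, 8, 2, 6, 41]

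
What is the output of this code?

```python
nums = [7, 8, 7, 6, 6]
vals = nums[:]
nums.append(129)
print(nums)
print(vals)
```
[7, 8, 7, 6, 6, 129]
[7, 8, 7, 6, 6]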